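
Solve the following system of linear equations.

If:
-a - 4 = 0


Then:
a = -4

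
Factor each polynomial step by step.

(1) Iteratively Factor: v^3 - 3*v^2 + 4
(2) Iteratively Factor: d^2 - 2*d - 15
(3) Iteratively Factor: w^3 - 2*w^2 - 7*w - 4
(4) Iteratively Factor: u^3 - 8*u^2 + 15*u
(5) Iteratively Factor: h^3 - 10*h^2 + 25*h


(1) = (v - 2)*(v^2 - v - 2) = (v - 2)*(v + 1)*(v - 2)
(2) = (d + 3)*(d - 5)
(3) = (w + 1)*(w^2 - 3*w - 4) = (w + 1)^2*(w - 4)
(4) = (u - 5)*(u^2 - 3*u) = (u - 5)*(u - 3)*(u)
(5) = (h)*(h^2 - 10*h + 25) = h*(h - 5)*(h - 5)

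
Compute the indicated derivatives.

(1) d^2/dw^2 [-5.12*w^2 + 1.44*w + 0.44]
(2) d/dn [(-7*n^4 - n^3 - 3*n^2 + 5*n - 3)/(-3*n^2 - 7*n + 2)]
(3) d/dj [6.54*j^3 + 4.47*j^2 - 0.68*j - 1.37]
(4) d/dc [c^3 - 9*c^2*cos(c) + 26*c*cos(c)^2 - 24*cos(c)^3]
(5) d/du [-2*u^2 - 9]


(1) = -10.2400000000000
(2) = (42*n^5 + 150*n^4 - 42*n^3 + 30*n^2 - 30*n - 11)/(9*n^4 + 42*n^3 + 37*n^2 - 28*n + 4)
(3) = 19.62*j^2 + 8.94*j - 0.68
(4) = 9*c^2*sin(c) + 3*c^2 - 26*c*sin(2*c) - 18*c*cos(c) + 72*sin(c)*cos(c)^2 + 26*cos(c)^2
(5) = -4*u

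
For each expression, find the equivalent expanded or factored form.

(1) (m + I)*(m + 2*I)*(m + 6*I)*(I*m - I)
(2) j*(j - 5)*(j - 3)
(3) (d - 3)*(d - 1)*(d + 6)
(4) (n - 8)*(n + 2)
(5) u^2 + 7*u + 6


(1) = I*m^4 - 9*m^3 - I*m^3 + 9*m^2 - 20*I*m^2 + 12*m + 20*I*m - 12
(2) = j^3 - 8*j^2 + 15*j
(3) = d^3 + 2*d^2 - 21*d + 18
(4) = n^2 - 6*n - 16
(5) = (u + 1)*(u + 6)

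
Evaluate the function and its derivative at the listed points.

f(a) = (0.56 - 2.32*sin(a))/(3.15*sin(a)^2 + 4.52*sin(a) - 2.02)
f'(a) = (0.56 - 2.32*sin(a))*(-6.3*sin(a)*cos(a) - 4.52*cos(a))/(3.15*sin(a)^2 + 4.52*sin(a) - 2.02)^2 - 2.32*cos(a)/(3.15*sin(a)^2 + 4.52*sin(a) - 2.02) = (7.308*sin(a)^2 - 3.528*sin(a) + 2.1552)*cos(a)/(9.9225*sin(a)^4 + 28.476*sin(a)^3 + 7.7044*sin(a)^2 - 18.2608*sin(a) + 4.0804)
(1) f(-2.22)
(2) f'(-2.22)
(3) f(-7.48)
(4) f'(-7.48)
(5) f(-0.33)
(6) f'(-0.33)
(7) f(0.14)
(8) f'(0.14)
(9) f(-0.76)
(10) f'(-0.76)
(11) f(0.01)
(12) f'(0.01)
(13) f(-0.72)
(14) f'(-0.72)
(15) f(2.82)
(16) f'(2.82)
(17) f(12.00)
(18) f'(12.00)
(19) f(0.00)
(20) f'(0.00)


(1) = -0.66
(2) = -0.44
(3) = -0.78
(4) = 0.35
(5) = -0.42
(6) = 0.39
(7) = -0.18
(8) = 1.01
(9) = -0.59
(10) = 0.44
(11) = -0.27
(12) = 0.54
(13) = -0.58
(14) = 0.44
(15) = 0.63
(16) = -21.95
(17) = -0.51
(18) = 0.41
(19) = -0.28
(20) = 0.53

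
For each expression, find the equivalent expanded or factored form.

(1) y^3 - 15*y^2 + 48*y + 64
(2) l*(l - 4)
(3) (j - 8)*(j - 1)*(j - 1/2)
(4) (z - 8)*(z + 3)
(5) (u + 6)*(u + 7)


(1) = (y - 8)^2*(y + 1)
(2) = l^2 - 4*l
(3) = j^3 - 19*j^2/2 + 25*j/2 - 4
(4) = z^2 - 5*z - 24
(5) = u^2 + 13*u + 42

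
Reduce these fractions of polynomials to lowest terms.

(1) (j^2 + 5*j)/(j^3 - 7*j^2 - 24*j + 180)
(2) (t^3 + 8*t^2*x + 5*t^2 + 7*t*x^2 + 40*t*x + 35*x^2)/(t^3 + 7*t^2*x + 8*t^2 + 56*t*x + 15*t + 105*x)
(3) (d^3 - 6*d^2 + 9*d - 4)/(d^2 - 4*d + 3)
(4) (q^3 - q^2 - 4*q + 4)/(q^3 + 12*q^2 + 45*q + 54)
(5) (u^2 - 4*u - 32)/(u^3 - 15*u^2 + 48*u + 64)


(1) = j/(j^2 - 12*j + 36)
(2) = (t + x)/(t + 3)
(3) = (d^2 - 5*d + 4)/(d - 3)
(4) = (q^3 - q^2 - 4*q + 4)/(q^3 + 12*q^2 + 45*q + 54)
(5) = (u + 4)/(u^2 - 7*u - 8)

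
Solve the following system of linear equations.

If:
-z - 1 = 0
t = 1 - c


Then:
c = 1 - t
z = -1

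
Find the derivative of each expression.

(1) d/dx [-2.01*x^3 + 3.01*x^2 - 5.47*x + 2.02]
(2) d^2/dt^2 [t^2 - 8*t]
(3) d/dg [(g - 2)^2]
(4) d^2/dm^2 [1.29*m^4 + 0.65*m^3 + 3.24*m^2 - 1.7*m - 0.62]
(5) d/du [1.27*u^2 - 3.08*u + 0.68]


(1) = -6.03*x^2 + 6.02*x - 5.47
(2) = 2
(3) = 2*g - 4
(4) = 15.48*m^2 + 3.9*m + 6.48
(5) = 2.54*u - 3.08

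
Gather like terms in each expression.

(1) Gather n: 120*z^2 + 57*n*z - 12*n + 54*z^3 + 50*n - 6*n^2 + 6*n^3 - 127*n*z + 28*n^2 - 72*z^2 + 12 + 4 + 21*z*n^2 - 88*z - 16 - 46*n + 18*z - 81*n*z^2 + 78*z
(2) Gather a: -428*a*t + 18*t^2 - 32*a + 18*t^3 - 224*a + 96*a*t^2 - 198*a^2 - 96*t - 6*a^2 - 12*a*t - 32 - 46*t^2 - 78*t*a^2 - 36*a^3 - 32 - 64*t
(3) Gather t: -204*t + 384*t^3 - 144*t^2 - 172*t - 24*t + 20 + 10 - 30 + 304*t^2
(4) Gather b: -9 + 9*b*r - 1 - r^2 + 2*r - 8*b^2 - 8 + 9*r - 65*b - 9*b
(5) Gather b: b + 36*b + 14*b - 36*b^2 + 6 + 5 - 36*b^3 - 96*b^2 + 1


(1) = 6*n^3 + n^2*(21*z + 22) + n*(-81*z^2 - 70*z - 8) + 54*z^3 + 48*z^2 + 8*z
(2) = -36*a^3 + a^2*(-78*t - 204) + a*(96*t^2 - 440*t - 256) + 18*t^3 - 28*t^2 - 160*t - 64
(3) = 384*t^3 + 160*t^2 - 400*t
(4) = -8*b^2 + b*(9*r - 74) - r^2 + 11*r - 18
(5) = -36*b^3 - 132*b^2 + 51*b + 12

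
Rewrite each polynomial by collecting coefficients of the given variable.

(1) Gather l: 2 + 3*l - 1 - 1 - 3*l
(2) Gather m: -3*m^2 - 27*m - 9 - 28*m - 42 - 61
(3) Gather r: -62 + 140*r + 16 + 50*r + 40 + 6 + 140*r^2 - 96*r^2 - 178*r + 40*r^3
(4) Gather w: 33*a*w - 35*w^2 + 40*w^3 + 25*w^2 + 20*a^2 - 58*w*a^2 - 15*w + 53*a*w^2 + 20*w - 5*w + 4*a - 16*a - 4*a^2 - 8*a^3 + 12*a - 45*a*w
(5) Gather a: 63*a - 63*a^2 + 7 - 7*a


(1) = 0
(2) = -3*m^2 - 55*m - 112
(3) = 40*r^3 + 44*r^2 + 12*r
(4) = -8*a^3 + 16*a^2 + 40*w^3 + w^2*(53*a - 10) + w*(-58*a^2 - 12*a)
(5) = -63*a^2 + 56*a + 7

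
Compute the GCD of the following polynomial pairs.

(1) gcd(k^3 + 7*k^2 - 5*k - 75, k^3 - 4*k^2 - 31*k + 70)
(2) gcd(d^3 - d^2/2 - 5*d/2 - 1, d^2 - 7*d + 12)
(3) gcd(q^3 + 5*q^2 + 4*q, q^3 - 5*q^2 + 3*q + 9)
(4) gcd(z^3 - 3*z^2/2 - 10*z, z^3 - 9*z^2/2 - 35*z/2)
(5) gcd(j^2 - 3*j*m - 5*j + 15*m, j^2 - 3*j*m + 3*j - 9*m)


(1) = gcd((k - 3)*(k + 5)^2, (k - 7)*(k - 2)*(k + 5)) = k + 5
(2) = 1
(3) = q + 1
(4) = gcd(z*(z - 4)*(z + 5/2), z*(z - 7)*(z + 5/2)) = z^2 + 5*z/2
(5) = j - 3*m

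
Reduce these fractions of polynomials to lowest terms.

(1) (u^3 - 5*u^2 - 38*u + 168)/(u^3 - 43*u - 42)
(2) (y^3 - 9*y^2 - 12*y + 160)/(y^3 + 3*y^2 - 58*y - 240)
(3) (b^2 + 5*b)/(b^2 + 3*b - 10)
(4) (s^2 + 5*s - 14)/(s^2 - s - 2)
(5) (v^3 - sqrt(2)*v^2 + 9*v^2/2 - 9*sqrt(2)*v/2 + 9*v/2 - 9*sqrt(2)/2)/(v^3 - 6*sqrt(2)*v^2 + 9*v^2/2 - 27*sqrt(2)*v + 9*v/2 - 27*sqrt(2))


(1) = (u - 4)/(u + 1)
(2) = (y^2 - y - 20)/(y^2 + 11*y + 30)
(3) = b/(b - 2)
(4) = (s + 7)/(s + 1)
(5) = (4*v - 4*sqrt(2))/(4*v - 24*sqrt(2))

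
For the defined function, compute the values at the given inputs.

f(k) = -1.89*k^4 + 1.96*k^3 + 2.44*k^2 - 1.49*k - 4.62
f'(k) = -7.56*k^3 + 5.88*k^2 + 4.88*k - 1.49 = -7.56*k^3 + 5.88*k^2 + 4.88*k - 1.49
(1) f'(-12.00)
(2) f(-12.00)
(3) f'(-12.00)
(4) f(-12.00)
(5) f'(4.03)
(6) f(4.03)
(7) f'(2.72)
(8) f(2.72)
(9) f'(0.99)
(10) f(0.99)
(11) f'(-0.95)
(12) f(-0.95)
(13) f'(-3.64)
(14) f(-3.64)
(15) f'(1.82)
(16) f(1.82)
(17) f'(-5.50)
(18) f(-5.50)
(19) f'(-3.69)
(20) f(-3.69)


(1) = 13850.35
(2) = -42213.30
(3) = 13850.35
(4) = -42213.30
(5) = -381.14
(6) = -341.23
(7) = -96.85
(8) = -54.63
(9) = 1.77
(10) = -3.62
(11) = 5.66
(12) = -4.22
(13) = 423.26
(14) = -393.19
(15) = -18.71
(16) = -8.17
(17) = 1407.33
(18) = -1978.18
(19) = 440.41
(20) = -414.78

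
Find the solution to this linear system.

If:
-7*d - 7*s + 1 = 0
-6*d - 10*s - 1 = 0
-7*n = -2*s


Then:
d = 17/28
n = -13/98
s = -13/28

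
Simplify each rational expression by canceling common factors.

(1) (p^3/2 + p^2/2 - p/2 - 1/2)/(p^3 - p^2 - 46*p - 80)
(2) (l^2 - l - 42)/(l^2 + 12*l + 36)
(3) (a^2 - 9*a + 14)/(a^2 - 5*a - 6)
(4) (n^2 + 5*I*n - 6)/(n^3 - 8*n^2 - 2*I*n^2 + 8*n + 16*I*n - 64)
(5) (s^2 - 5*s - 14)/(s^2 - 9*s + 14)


(1) = (p^3 + p^2 - p - 1)/(2*p^3 - 2*p^2 - 92*p - 160)
(2) = (l - 7)/(l + 6)
(3) = (a^2 - 9*a + 14)/(a^2 - 5*a - 6)
(4) = (n + 3*I)/(n^2 + n*(-8 - 4*I) + 32*I)
(5) = (s + 2)/(s - 2)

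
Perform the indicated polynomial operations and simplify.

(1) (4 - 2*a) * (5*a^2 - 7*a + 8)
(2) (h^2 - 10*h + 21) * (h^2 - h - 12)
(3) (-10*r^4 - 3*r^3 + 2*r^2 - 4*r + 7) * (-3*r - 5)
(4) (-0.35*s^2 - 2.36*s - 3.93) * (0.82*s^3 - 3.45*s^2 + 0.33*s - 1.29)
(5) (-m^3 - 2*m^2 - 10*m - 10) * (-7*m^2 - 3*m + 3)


(1) = -10*a^3 + 34*a^2 - 44*a + 32
(2) = h^4 - 11*h^3 + 19*h^2 + 99*h - 252
(3) = 30*r^5 + 59*r^4 + 9*r^3 + 2*r^2 - r - 35
(4) = -0.287*s^5 - 0.7277*s^4 + 4.8039*s^3 + 13.2312*s^2 + 1.7475*s + 5.0697
(5) = 7*m^5 + 17*m^4 + 73*m^3 + 94*m^2 - 30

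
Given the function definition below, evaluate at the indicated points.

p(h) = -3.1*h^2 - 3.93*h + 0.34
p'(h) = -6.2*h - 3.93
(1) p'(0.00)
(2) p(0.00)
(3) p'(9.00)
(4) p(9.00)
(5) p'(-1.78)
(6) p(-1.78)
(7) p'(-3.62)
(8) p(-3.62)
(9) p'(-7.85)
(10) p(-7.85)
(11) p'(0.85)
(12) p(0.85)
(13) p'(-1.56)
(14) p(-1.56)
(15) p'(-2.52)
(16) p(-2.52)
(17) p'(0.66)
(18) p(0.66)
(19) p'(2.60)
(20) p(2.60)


(1) = -3.93
(2) = 0.34
(3) = -59.73
(4) = -286.13
(5) = 7.11
(6) = -2.49
(7) = 18.51
(8) = -26.06
(9) = 44.74
(10) = -159.84
(11) = -9.20
(12) = -5.24
(13) = 5.74
(14) = -1.07
(15) = 11.69
(16) = -9.44
(17) = -8.02
(18) = -3.60
(19) = -20.05
(20) = -30.83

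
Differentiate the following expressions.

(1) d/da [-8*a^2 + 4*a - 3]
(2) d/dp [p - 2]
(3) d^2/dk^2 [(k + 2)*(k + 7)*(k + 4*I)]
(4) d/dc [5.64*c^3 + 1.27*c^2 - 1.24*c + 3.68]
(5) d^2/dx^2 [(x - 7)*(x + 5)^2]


(1) = 4 - 16*a
(2) = 1
(3) = 6*k + 18 + 8*I
(4) = 16.92*c^2 + 2.54*c - 1.24
(5) = 6*x + 6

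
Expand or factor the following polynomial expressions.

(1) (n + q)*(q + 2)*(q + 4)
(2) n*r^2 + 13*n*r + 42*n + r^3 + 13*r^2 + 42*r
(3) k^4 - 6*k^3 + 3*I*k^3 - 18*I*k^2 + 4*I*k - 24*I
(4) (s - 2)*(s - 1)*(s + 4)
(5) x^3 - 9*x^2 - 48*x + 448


(1) = n*q^2 + 6*n*q + 8*n + q^3 + 6*q^2 + 8*q
(2) = (n + r)*(r + 6)*(r + 7)
(3) = (k - 6)*(k - I)*(k + 2*I)^2
(4) = s^3 + s^2 - 10*s + 8
(5) = (x - 8)^2*(x + 7)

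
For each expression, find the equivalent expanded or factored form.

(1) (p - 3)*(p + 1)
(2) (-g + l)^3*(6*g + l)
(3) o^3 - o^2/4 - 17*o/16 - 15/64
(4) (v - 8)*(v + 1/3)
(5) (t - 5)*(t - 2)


(1) = p^2 - 2*p - 3
(2) = -6*g^4 + 17*g^3*l - 15*g^2*l^2 + 3*g*l^3 + l^4
(3) = (o - 5/4)*(o + 1/4)*(o + 3/4)
(4) = v^2 - 23*v/3 - 8/3
(5) = t^2 - 7*t + 10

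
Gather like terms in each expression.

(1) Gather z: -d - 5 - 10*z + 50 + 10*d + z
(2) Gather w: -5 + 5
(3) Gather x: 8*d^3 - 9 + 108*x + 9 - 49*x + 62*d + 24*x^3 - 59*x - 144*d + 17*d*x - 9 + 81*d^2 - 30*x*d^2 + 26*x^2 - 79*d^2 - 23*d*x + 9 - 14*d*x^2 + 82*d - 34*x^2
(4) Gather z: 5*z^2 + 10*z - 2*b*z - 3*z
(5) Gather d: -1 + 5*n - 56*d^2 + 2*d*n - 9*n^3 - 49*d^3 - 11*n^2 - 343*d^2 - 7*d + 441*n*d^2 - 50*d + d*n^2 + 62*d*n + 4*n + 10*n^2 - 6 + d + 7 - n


(1) = 9*d - 9*z + 45
(2) = 0
(3) = 8*d^3 + 2*d^2 + 24*x^3 + x^2*(-14*d - 8) + x*(-30*d^2 - 6*d)
(4) = 5*z^2 + z*(7 - 2*b)
(5) = -49*d^3 + d^2*(441*n - 399) + d*(n^2 + 64*n - 56) - 9*n^3 - n^2 + 8*n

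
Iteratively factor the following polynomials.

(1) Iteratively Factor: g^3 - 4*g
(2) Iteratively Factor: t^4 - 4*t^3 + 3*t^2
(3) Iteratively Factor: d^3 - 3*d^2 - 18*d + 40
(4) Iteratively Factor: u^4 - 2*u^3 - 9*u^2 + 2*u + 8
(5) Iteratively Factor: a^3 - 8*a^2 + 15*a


(1) = (g - 2)*(g^2 + 2*g) = (g - 2)*(g + 2)*(g)
(2) = (t)*(t^3 - 4*t^2 + 3*t) = t^2*(t^2 - 4*t + 3) = t^2*(t - 3)*(t - 1)
(3) = (d + 4)*(d^2 - 7*d + 10) = (d - 2)*(d + 4)*(d - 5)
(4) = (u - 4)*(u^3 + 2*u^2 - u - 2) = (u - 4)*(u + 1)*(u^2 + u - 2) = (u - 4)*(u - 1)*(u + 1)*(u + 2)
(5) = (a - 5)*(a^2 - 3*a) = (a - 5)*(a - 3)*(a)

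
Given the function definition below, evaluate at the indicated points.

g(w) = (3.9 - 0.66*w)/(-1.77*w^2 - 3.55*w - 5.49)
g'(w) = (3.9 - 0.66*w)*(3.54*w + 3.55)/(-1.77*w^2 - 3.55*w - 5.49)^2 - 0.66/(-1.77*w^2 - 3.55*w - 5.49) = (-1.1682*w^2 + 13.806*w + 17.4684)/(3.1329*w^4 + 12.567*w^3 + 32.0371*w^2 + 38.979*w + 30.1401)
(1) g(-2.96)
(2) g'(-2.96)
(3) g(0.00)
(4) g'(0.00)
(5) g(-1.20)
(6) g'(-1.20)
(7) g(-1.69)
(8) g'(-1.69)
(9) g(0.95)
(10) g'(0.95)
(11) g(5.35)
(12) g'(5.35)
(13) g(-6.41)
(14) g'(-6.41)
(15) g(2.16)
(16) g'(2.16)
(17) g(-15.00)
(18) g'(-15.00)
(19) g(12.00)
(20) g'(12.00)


(1) = -0.56
(2) = -0.31
(3) = -0.71
(4) = 0.58
(5) = -1.24
(6) = -0.05
(7) = -1.10
(8) = -0.45
(9) = -0.31
(10) = 0.27
(11) = -0.00
(12) = 0.01
(13) = -0.15
(14) = -0.04
(15) = -0.12
(16) = 0.09
(17) = -0.04
(18) = -0.00
(19) = 0.01
(20) = 0.00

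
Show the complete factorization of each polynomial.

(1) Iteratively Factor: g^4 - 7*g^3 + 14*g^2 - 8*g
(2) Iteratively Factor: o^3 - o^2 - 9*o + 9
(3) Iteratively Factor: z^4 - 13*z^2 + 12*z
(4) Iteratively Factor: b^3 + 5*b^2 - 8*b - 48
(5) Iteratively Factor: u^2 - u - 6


(1) = (g)*(g^3 - 7*g^2 + 14*g - 8) = g*(g - 2)*(g^2 - 5*g + 4) = g*(g - 4)*(g - 2)*(g - 1)
(2) = (o - 3)*(o^2 + 2*o - 3) = (o - 3)*(o - 1)*(o + 3)
(3) = (z)*(z^3 - 13*z + 12) = z*(z + 4)*(z^2 - 4*z + 3) = z*(z - 1)*(z + 4)*(z - 3)
(4) = (b + 4)*(b^2 + b - 12) = (b - 3)*(b + 4)*(b + 4)
(5) = (u + 2)*(u - 3)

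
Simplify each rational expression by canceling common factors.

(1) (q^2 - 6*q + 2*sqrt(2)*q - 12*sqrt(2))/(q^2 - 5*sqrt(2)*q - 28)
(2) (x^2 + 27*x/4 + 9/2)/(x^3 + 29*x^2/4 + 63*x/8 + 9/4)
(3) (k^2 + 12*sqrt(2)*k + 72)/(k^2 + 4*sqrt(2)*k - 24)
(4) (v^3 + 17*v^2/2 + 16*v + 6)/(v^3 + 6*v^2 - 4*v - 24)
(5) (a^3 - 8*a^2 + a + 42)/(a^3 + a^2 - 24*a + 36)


(1) = (q - 6)/(q - 7*sqrt(2))
(2) = 2/(2*x + 1)
(3) = (k + 6*sqrt(2))/(k - 2*sqrt(2))
(4) = (2*v + 1)/(2*v - 4)
(5) = (a^2 - 5*a - 14)/(a^2 + 4*a - 12)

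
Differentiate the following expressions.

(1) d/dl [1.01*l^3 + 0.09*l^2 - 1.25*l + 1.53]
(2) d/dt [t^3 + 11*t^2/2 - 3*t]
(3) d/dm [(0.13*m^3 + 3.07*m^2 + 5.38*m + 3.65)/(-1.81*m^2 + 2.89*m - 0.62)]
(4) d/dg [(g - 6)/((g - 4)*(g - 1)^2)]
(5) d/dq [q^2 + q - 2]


(1) = 3.03*l^2 + 0.18*l - 1.25
(2) = 3*t^2 + 11*t - 3
(3) = (-0.2353*m^4 + 0.7514*m^3 + 18.3683*m^2 + 9.4062*m - 13.8841)/(3.2761*m^4 - 10.4618*m^3 + 10.5965*m^2 - 3.5836*m + 0.3844)
(4) = (2*(6 - g)*(g - 4) + (6 - g)*(g - 1) + (g - 4)*(g - 1))/((g - 4)^2*(g - 1)^3)
(5) = 2*q + 1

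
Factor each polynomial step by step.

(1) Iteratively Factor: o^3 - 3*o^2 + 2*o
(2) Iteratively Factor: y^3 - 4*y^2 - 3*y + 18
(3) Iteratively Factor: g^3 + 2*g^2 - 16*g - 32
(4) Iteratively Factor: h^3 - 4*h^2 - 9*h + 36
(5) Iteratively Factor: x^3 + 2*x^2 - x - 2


(1) = (o - 2)*(o^2 - o) = o*(o - 2)*(o - 1)
(2) = (y + 2)*(y^2 - 6*y + 9) = (y - 3)*(y + 2)*(y - 3)
(3) = (g - 4)*(g^2 + 6*g + 8) = (g - 4)*(g + 4)*(g + 2)
(4) = (h - 3)*(h^2 - h - 12) = (h - 4)*(h - 3)*(h + 3)
(5) = (x - 1)*(x^2 + 3*x + 2) = (x - 1)*(x + 2)*(x + 1)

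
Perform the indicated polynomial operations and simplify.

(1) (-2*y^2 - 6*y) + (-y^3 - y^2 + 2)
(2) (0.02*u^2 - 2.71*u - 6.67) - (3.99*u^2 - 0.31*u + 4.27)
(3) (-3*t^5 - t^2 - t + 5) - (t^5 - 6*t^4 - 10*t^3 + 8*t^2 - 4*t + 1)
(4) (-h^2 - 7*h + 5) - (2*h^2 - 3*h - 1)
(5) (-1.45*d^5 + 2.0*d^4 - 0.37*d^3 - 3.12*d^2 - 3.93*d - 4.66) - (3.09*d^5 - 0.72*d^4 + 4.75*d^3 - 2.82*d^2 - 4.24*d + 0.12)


(1) = -y^3 - 3*y^2 - 6*y + 2
(2) = -3.97*u^2 - 2.4*u - 10.94
(3) = -4*t^5 + 6*t^4 + 10*t^3 - 9*t^2 + 3*t + 4
(4) = -3*h^2 - 4*h + 6
(5) = -4.54*d^5 + 2.72*d^4 - 5.12*d^3 - 0.3*d^2 + 0.31*d - 4.78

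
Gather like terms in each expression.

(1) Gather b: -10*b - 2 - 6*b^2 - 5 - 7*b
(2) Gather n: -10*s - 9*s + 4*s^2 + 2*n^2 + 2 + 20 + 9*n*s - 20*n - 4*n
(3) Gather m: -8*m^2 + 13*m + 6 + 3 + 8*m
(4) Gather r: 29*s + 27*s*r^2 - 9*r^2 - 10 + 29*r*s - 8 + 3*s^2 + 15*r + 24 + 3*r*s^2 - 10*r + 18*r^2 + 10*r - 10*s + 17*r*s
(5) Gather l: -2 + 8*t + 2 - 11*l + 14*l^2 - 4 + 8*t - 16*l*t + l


(1) = -6*b^2 - 17*b - 7
(2) = 2*n^2 + n*(9*s - 24) + 4*s^2 - 19*s + 22
(3) = -8*m^2 + 21*m + 9
(4) = r^2*(27*s + 9) + r*(3*s^2 + 46*s + 15) + 3*s^2 + 19*s + 6
(5) = 14*l^2 + l*(-16*t - 10) + 16*t - 4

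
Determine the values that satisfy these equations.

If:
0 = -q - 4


Then:
q = -4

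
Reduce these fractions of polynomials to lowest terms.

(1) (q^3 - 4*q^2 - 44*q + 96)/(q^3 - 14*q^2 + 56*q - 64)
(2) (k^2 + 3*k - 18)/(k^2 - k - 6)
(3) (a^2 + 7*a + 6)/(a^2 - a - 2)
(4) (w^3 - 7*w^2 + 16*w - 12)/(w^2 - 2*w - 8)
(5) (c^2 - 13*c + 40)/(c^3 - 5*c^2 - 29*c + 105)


(1) = (q + 6)/(q - 4)
(2) = (k + 6)/(k + 2)
(3) = (a + 6)/(a - 2)
(4) = (w^3 - 7*w^2 + 16*w - 12)/(w^2 - 2*w - 8)
(5) = (c^2 - 13*c + 40)/(c^3 - 5*c^2 - 29*c + 105)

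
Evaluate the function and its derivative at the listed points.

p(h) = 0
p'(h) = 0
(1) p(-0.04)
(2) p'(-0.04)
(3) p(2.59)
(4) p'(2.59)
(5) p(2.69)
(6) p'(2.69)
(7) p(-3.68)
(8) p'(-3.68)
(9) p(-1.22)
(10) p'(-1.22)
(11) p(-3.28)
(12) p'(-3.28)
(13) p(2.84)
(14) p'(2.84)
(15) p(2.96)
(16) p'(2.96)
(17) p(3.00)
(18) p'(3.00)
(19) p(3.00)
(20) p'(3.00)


(1) = 0.00
(2) = 0.00
(3) = 0.00
(4) = 0.00
(5) = 0.00
(6) = 0.00
(7) = 0.00
(8) = 0.00
(9) = 0.00
(10) = 0.00
(11) = 0.00
(12) = 0.00
(13) = 0.00
(14) = 0.00
(15) = 0.00
(16) = 0.00
(17) = 0.00
(18) = 0.00
(19) = 0.00
(20) = 0.00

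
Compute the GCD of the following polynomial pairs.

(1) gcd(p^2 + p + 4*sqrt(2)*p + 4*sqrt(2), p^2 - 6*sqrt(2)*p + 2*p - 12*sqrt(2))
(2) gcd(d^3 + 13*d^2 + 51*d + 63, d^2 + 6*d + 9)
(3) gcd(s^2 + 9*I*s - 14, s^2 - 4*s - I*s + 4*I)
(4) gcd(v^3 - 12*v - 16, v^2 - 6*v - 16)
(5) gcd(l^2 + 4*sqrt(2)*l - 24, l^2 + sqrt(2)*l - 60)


(1) = gcd((p + 1)*(p + 4*sqrt(2)), (p + 2)*(p - 6*sqrt(2))) = 1
(2) = d^2 + 6*d + 9
(3) = 1
(4) = gcd((v - 4)*(v + 2)^2, (v - 8)*(v + 2)) = v + 2
(5) = l + 6*sqrt(2)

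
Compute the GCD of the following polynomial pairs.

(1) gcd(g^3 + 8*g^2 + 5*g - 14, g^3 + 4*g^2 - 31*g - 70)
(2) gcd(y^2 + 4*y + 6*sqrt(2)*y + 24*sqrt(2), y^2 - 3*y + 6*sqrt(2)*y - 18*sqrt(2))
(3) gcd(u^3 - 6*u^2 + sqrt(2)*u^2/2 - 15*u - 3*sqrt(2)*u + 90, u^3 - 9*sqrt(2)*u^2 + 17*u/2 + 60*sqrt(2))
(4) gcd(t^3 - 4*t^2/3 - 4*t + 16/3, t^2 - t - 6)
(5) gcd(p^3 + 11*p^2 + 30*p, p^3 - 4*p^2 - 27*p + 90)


(1) = gcd((g - 1)*(g + 2)*(g + 7), (g - 5)*(g + 2)*(g + 7)) = g^2 + 9*g + 14
(2) = y + 6*sqrt(2)
(3) = u - 5*sqrt(2)/2
(4) = t + 2
(5) = gcd(p*(p + 5)*(p + 6), (p - 6)*(p - 3)*(p + 5)) = p + 5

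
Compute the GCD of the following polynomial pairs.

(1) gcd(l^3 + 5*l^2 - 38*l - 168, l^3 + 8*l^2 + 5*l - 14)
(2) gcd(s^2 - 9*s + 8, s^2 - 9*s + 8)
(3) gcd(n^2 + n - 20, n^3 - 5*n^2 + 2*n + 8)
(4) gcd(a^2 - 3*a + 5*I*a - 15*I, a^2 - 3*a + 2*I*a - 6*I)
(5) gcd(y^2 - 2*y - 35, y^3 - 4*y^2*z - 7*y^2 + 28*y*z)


(1) = l + 7
(2) = gcd((s - 8)*(s - 1), (s - 8)*(s - 1)) = s^2 - 9*s + 8
(3) = n - 4
(4) = a - 3
(5) = gcd((y - 7)*(y + 5), y*(y - 7)*(y - 4*z)) = y - 7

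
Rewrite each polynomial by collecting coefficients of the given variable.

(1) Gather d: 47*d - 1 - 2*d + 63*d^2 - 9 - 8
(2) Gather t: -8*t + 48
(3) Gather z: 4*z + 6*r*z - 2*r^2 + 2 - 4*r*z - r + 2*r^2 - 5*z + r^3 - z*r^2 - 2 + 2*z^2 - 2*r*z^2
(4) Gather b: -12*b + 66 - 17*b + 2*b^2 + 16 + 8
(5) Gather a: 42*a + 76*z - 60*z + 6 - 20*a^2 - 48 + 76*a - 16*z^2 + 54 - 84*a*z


(1) = 63*d^2 + 45*d - 18
(2) = 48 - 8*t
(3) = r^3 - r + z^2*(2 - 2*r) + z*(-r^2 + 2*r - 1)
(4) = 2*b^2 - 29*b + 90
(5) = -20*a^2 + a*(118 - 84*z) - 16*z^2 + 16*z + 12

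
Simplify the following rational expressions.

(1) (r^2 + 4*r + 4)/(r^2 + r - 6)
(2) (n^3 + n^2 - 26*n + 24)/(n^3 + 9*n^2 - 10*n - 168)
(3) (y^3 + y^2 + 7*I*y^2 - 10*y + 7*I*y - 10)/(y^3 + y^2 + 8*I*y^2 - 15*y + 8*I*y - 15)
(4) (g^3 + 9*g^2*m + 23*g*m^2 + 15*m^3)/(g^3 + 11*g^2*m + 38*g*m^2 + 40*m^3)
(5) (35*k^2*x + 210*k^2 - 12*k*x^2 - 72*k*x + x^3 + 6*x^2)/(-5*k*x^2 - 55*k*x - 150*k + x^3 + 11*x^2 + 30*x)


(1) = (r^2 + 4*r + 4)/(r^2 + r - 6)
(2) = (n - 1)/(n + 7)
(3) = (y + 2*I)/(y + 3*I)
(4) = (g^2 + 4*g*m + 3*m^2)/(g^2 + 6*g*m + 8*m^2)
(5) = (-7*k + x)/(x + 5)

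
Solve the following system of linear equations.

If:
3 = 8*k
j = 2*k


Then:
j = 3/4
k = 3/8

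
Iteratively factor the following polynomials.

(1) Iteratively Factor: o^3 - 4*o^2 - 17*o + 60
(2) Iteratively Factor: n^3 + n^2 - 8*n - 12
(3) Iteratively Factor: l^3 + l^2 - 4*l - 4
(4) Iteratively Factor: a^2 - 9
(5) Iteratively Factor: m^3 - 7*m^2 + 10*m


(1) = (o + 4)*(o^2 - 8*o + 15) = (o - 3)*(o + 4)*(o - 5)
(2) = (n + 2)*(n^2 - n - 6) = (n - 3)*(n + 2)*(n + 2)
(3) = (l - 2)*(l^2 + 3*l + 2) = (l - 2)*(l + 2)*(l + 1)
(4) = (a - 3)*(a + 3)
(5) = (m - 2)*(m^2 - 5*m) = m*(m - 2)*(m - 5)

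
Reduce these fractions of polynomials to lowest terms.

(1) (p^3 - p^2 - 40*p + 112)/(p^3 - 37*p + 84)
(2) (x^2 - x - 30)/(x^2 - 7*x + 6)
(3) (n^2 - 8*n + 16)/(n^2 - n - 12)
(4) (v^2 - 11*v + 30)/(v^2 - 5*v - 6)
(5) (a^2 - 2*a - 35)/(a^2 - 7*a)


(1) = (p - 4)/(p - 3)
(2) = (x + 5)/(x - 1)
(3) = (n - 4)/(n + 3)
(4) = (v - 5)/(v + 1)
(5) = (a + 5)/a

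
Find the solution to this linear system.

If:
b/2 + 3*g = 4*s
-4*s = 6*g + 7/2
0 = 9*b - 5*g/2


Then:
b = -5/47
g = -18/47
s = -113/376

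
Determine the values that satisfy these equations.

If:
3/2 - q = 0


Then:
q = 3/2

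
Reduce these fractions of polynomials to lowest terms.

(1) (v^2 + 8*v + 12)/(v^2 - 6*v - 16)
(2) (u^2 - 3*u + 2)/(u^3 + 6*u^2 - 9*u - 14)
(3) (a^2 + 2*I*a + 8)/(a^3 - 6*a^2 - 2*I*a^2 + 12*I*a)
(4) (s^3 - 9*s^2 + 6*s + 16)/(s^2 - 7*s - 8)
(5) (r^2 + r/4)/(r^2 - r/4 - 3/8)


(1) = (v + 6)/(v - 8)
(2) = (u - 1)/(u^2 + 8*u + 7)
(3) = (a + 4*I)/(a^2 - 6*a)
(4) = s - 2
(5) = (8*r^2 + 2*r)/(8*r^2 - 2*r - 3)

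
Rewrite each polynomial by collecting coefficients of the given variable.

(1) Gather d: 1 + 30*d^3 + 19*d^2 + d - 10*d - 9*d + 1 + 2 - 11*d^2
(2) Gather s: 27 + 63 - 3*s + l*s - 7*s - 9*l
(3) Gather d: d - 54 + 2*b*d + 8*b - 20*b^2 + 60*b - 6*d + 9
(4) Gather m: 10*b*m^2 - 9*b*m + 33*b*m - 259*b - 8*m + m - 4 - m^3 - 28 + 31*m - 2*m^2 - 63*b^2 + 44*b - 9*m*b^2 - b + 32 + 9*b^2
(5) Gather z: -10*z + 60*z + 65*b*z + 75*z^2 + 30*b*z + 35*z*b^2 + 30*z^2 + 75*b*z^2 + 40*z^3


(1) = 30*d^3 + 8*d^2 - 18*d + 4
(2) = -9*l + s*(l - 10) + 90
(3) = -20*b^2 + 68*b + d*(2*b - 5) - 45
(4) = -54*b^2 - 216*b - m^3 + m^2*(10*b - 2) + m*(-9*b^2 + 24*b + 24)
(5) = 40*z^3 + z^2*(75*b + 105) + z*(35*b^2 + 95*b + 50)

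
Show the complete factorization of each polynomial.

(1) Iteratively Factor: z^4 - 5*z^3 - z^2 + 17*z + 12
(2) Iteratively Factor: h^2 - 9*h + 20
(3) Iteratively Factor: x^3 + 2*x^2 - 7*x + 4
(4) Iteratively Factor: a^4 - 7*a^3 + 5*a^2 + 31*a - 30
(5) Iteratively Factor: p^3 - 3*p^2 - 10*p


(1) = (z - 3)*(z^3 - 2*z^2 - 7*z - 4) = (z - 3)*(z + 1)*(z^2 - 3*z - 4) = (z - 3)*(z + 1)^2*(z - 4)
(2) = (h - 4)*(h - 5)
(3) = (x + 4)*(x^2 - 2*x + 1) = (x - 1)*(x + 4)*(x - 1)
(4) = (a - 5)*(a^3 - 2*a^2 - 5*a + 6) = (a - 5)*(a + 2)*(a^2 - 4*a + 3) = (a - 5)*(a - 1)*(a + 2)*(a - 3)
(5) = (p)*(p^2 - 3*p - 10) = p*(p - 5)*(p + 2)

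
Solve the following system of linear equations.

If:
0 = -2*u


Then:
u = 0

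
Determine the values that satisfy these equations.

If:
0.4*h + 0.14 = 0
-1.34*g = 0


Then:
g = 0.00
h = -0.35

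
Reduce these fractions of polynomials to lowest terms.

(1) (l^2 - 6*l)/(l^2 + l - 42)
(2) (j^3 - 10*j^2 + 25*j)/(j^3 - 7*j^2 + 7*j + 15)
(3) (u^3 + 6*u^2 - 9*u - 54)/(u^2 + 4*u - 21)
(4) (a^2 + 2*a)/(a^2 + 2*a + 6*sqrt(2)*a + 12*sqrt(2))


(1) = l/(l + 7)
(2) = (j^2 - 5*j)/(j^2 - 2*j - 3)
(3) = (u^2 + 9*u + 18)/(u + 7)
(4) = a/(a + 6*sqrt(2))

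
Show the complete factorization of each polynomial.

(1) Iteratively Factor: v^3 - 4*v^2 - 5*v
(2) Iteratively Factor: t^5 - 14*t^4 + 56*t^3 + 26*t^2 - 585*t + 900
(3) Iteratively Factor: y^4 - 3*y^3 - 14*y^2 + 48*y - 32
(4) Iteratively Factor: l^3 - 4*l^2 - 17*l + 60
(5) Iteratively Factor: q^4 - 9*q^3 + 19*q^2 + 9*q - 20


(1) = (v - 5)*(v^2 + v) = v*(v - 5)*(v + 1)
(2) = (t - 3)*(t^4 - 11*t^3 + 23*t^2 + 95*t - 300) = (t - 4)*(t - 3)*(t^3 - 7*t^2 - 5*t + 75) = (t - 5)*(t - 4)*(t - 3)*(t^2 - 2*t - 15) = (t - 5)^2*(t - 4)*(t - 3)*(t + 3)
(3) = (y + 4)*(y^3 - 7*y^2 + 14*y - 8) = (y - 1)*(y + 4)*(y^2 - 6*y + 8) = (y - 2)*(y - 1)*(y + 4)*(y - 4)
(4) = (l - 3)*(l^2 - l - 20) = (l - 5)*(l - 3)*(l + 4)
(5) = (q - 5)*(q^3 - 4*q^2 - q + 4) = (q - 5)*(q - 4)*(q^2 - 1) = (q - 5)*(q - 4)*(q + 1)*(q - 1)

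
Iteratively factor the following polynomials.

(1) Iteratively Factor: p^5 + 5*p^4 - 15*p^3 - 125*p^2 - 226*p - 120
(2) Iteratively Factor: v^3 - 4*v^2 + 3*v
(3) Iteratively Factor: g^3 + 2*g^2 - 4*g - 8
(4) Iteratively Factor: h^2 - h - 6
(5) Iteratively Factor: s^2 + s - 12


(1) = (p + 3)*(p^4 + 2*p^3 - 21*p^2 - 62*p - 40) = (p - 5)*(p + 3)*(p^3 + 7*p^2 + 14*p + 8) = (p - 5)*(p + 2)*(p + 3)*(p^2 + 5*p + 4) = (p - 5)*(p + 1)*(p + 2)*(p + 3)*(p + 4)
(2) = (v - 3)*(v^2 - v) = v*(v - 3)*(v - 1)
(3) = (g + 2)*(g^2 - 4) = (g - 2)*(g + 2)*(g + 2)
(4) = (h + 2)*(h - 3)
(5) = (s + 4)*(s - 3)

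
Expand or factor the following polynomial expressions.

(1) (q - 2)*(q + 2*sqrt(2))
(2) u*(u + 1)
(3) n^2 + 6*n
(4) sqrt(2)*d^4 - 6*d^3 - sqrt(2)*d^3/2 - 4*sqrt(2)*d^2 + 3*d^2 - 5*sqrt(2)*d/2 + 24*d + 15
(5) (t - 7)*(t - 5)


(1) = q^2 - 2*q + 2*sqrt(2)*q - 4*sqrt(2)
(2) = u^2 + u
(3) = n*(n + 6)
(4) = (d - 5/2)*(d + 1)*(d - 3*sqrt(2))*(sqrt(2)*d + sqrt(2))
(5) = t^2 - 12*t + 35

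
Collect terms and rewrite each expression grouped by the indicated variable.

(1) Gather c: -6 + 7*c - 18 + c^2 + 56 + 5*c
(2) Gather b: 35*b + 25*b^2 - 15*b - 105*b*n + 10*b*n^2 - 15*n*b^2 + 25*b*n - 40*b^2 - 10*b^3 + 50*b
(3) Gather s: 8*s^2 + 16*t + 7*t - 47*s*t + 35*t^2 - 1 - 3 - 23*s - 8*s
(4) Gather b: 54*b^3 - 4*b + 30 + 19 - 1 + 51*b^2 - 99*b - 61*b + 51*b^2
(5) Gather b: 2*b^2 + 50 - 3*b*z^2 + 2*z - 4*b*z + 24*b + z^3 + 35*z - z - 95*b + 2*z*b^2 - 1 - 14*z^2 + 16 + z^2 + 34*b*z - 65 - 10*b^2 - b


(1) = c^2 + 12*c + 32
(2) = -10*b^3 + b^2*(-15*n - 15) + b*(10*n^2 - 80*n + 70)
(3) = 8*s^2 + s*(-47*t - 31) + 35*t^2 + 23*t - 4
(4) = 54*b^3 + 102*b^2 - 164*b + 48
(5) = b^2*(2*z - 8) + b*(-3*z^2 + 30*z - 72) + z^3 - 13*z^2 + 36*z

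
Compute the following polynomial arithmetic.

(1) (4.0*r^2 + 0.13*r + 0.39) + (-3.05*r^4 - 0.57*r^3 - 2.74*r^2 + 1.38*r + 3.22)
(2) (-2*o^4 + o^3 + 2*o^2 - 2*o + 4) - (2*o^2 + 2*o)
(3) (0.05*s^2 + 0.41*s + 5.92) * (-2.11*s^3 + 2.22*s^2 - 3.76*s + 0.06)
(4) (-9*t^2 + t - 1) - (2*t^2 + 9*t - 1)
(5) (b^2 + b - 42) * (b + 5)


(1) = -3.05*r^4 - 0.57*r^3 + 1.26*r^2 + 1.51*r + 3.61
(2) = -2*o^4 + o^3 - 4*o + 4
(3) = -0.1055*s^5 - 0.7541*s^4 - 11.769*s^3 + 11.6038*s^2 - 22.2346*s + 0.3552
(4) = -11*t^2 - 8*t
(5) = b^3 + 6*b^2 - 37*b - 210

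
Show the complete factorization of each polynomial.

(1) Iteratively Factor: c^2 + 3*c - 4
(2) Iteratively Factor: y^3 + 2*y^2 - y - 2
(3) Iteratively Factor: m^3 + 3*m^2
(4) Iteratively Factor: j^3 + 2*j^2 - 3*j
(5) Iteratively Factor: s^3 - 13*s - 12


(1) = (c + 4)*(c - 1)
(2) = (y + 1)*(y^2 + y - 2) = (y - 1)*(y + 1)*(y + 2)
(3) = (m + 3)*(m^2) = m*(m + 3)*(m)
(4) = (j)*(j^2 + 2*j - 3) = j*(j + 3)*(j - 1)
(5) = (s + 3)*(s^2 - 3*s - 4) = (s + 1)*(s + 3)*(s - 4)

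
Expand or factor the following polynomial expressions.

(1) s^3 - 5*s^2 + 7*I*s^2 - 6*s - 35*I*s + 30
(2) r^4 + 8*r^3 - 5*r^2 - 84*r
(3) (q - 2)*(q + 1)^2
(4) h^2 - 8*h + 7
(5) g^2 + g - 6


(1) = (s - 5)*(s + I)*(s + 6*I)
(2) = r*(r - 3)*(r + 4)*(r + 7)
(3) = q^3 - 3*q - 2
(4) = (h - 7)*(h - 1)
(5) = (g - 2)*(g + 3)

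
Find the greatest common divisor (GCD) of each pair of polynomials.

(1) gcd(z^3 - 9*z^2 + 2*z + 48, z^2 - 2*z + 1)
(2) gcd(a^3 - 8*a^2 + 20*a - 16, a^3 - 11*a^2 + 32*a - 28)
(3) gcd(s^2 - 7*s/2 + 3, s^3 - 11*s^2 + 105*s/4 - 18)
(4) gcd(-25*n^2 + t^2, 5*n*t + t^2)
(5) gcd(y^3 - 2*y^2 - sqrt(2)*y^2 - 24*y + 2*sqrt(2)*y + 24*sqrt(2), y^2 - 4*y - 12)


(1) = 1
(2) = gcd((a - 4)*(a - 2)^2, (a - 7)*(a - 2)^2) = a^2 - 4*a + 4
(3) = s - 3/2
(4) = 5*n + t
(5) = y - 6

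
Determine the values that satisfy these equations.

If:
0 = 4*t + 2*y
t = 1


Then:
t = 1
y = -2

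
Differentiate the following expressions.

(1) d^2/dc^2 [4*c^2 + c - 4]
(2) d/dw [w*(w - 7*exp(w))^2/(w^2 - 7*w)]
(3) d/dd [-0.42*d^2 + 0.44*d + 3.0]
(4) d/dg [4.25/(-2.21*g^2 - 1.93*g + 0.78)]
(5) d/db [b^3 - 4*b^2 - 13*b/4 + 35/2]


(1) = 8
(2) = (w - 7*exp(w))*((w - 7)*(-2*w*(7*exp(w) - 1) + w - 7*exp(w)) - (w - 7*exp(w))*(2*w - 7))/(w*(w - 7)^2)
(3) = 0.44 - 0.84*d
(4) = (18.785*g + 8.2025)/(2.21*g^2 + 1.93*g - 0.78)^2
(5) = 3*b^2 - 8*b - 13/4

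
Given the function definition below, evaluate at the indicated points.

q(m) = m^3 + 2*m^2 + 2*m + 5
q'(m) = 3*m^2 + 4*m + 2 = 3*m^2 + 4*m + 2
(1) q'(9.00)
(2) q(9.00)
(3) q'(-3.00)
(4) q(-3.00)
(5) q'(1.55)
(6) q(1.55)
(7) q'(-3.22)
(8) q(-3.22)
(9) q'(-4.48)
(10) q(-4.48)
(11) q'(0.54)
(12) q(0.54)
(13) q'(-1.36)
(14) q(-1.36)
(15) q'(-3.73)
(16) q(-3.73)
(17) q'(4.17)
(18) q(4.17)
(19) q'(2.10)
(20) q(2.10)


(1) = 281.00
(2) = 914.00
(3) = 17.00
(4) = -10.00
(5) = 15.41
(6) = 16.63
(7) = 20.23
(8) = -14.09
(9) = 44.29
(10) = -53.73
(11) = 5.03
(12) = 6.82
(13) = 2.11
(14) = 3.46
(15) = 28.82
(16) = -26.53
(17) = 70.85
(18) = 120.63
(19) = 23.63
(20) = 27.28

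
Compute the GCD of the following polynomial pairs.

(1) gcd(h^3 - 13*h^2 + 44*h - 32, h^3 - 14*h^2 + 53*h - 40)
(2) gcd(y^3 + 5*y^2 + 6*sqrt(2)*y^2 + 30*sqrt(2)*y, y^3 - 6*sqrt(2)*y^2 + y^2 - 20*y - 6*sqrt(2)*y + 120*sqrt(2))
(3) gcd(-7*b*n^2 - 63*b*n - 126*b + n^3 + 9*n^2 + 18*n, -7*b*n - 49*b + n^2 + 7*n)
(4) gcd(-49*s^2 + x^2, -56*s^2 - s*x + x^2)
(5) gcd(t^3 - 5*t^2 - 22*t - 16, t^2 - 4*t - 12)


(1) = gcd((h - 8)*(h - 4)*(h - 1), (h - 8)*(h - 5)*(h - 1)) = h^2 - 9*h + 8
(2) = gcd(y*(y + 5)*(y + 6*sqrt(2)), (y - 4)*(y + 5)*(y - 6*sqrt(2))) = y + 5
(3) = gcd((-7*b + n)*(n + 3)*(n + 6), (-7*b + n)*(n + 7)) = 7*b - n
(4) = 7*s + x
(5) = t + 2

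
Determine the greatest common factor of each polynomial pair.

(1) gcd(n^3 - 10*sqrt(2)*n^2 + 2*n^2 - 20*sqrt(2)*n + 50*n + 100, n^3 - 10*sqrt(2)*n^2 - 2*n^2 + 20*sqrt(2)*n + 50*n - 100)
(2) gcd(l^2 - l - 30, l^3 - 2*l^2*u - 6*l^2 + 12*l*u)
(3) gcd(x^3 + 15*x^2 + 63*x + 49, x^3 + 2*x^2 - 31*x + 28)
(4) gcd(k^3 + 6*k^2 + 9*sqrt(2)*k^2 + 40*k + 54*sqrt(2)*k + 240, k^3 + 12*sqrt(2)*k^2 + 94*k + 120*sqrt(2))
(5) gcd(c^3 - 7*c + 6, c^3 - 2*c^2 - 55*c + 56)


(1) = gcd((n + 2)*(n - 5*sqrt(2))^2, (n - 2)*(n - 5*sqrt(2))^2) = n^2 - 10*sqrt(2)*n + 50
(2) = l - 6
(3) = gcd((x + 1)*(x + 7)^2, (x - 4)*(x - 1)*(x + 7)) = x + 7
(4) = k^2 + 9*sqrt(2)*k + 40
(5) = c - 1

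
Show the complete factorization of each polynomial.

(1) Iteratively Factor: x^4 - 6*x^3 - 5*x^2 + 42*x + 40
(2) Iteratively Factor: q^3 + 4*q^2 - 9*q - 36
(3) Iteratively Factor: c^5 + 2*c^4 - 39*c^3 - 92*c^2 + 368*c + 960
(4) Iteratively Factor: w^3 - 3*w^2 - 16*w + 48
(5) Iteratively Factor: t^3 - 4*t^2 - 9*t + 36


(1) = (x + 1)*(x^3 - 7*x^2 + 2*x + 40) = (x + 1)*(x + 2)*(x^2 - 9*x + 20) = (x - 5)*(x + 1)*(x + 2)*(x - 4)
(2) = (q + 3)*(q^2 + q - 12) = (q + 3)*(q + 4)*(q - 3)
(3) = (c + 4)*(c^4 - 2*c^3 - 31*c^2 + 32*c + 240) = (c + 3)*(c + 4)*(c^3 - 5*c^2 - 16*c + 80) = (c + 3)*(c + 4)^2*(c^2 - 9*c + 20) = (c - 4)*(c + 3)*(c + 4)^2*(c - 5)
(4) = (w - 3)*(w^2 - 16) = (w - 4)*(w - 3)*(w + 4)
(5) = (t - 3)*(t^2 - t - 12) = (t - 4)*(t - 3)*(t + 3)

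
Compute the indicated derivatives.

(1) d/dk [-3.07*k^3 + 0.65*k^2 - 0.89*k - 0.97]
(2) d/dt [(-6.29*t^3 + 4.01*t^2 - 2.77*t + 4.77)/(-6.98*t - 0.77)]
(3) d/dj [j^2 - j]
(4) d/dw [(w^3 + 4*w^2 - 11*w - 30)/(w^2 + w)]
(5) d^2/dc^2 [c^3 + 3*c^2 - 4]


(1) = -9.21*k^2 + 1.3*k - 0.89
(2) = (87.8084*t^3 - 13.4599*t^2 - 6.1754*t + 35.4275)/(48.7204*t^2 + 10.7492*t + 0.5929)
(3) = 2*j - 1
(4) = (w^4 + 2*w^3 + 15*w^2 + 60*w + 30)/(w^2*(w^2 + 2*w + 1))
(5) = 6*c + 6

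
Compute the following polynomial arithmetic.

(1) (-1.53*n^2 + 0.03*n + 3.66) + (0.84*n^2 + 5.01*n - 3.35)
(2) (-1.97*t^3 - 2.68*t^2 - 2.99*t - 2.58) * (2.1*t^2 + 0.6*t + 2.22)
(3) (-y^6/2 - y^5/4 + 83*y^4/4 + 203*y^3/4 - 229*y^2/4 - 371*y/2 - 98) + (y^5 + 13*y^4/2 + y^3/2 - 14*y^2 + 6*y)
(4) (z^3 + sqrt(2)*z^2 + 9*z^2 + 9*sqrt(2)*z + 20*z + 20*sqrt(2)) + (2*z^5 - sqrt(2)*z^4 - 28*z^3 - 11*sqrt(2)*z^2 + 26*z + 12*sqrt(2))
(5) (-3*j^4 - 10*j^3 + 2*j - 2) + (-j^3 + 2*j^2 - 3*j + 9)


(1) = -0.69*n^2 + 5.04*n + 0.31
(2) = -4.137*t^5 - 6.81*t^4 - 12.2604*t^3 - 13.1616*t^2 - 8.1858*t - 5.7276
(3) = -y^6/2 + 3*y^5/4 + 109*y^4/4 + 205*y^3/4 - 285*y^2/4 - 359*y/2 - 98
(4) = 2*z^5 - sqrt(2)*z^4 - 27*z^3 - 10*sqrt(2)*z^2 + 9*z^2 + 9*sqrt(2)*z + 46*z + 32*sqrt(2)
(5) = -3*j^4 - 11*j^3 + 2*j^2 - j + 7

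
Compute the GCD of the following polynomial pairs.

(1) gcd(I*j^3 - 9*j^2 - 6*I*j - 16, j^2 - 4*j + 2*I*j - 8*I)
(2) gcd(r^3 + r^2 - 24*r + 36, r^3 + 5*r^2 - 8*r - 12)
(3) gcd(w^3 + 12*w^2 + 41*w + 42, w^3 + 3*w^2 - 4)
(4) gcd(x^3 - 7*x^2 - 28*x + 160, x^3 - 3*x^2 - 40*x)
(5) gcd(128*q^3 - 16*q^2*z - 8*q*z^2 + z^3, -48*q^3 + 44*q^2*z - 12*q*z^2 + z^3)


(1) = j + 2*I
(2) = gcd((r - 3)*(r - 2)*(r + 6), (r - 2)*(r + 1)*(r + 6)) = r^2 + 4*r - 12
(3) = w + 2
(4) = gcd((x - 8)*(x - 4)*(x + 5), x*(x - 8)*(x + 5)) = x^2 - 3*x - 40
(5) = gcd((-8*q + z)*(-4*q + z)*(4*q + z), (-6*q + z)*(-4*q + z)*(-2*q + z)) = -4*q + z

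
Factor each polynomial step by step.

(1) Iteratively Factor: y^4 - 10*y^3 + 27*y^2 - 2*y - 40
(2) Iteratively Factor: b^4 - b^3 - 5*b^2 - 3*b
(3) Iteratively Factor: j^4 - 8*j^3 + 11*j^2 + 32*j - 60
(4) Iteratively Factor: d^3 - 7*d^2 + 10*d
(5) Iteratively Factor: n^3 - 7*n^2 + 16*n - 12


(1) = (y - 4)*(y^3 - 6*y^2 + 3*y + 10) = (y - 4)*(y - 2)*(y^2 - 4*y - 5) = (y - 4)*(y - 2)*(y + 1)*(y - 5)
(2) = (b - 3)*(b^3 + 2*b^2 + b) = (b - 3)*(b + 1)*(b^2 + b) = b*(b - 3)*(b + 1)*(b + 1)
(3) = (j + 2)*(j^3 - 10*j^2 + 31*j - 30) = (j - 5)*(j + 2)*(j^2 - 5*j + 6) = (j - 5)*(j - 2)*(j + 2)*(j - 3)
(4) = (d)*(d^2 - 7*d + 10) = d*(d - 5)*(d - 2)
(5) = (n - 2)*(n^2 - 5*n + 6) = (n - 3)*(n - 2)*(n - 2)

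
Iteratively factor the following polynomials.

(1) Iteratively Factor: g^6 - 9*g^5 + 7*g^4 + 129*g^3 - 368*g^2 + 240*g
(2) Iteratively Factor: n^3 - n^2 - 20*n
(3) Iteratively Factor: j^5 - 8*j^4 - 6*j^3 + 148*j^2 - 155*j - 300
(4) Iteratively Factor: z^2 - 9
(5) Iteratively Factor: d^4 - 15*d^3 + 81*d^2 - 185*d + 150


(1) = (g - 4)*(g^5 - 5*g^4 - 13*g^3 + 77*g^2 - 60*g) = (g - 4)*(g + 4)*(g^4 - 9*g^3 + 23*g^2 - 15*g) = (g - 5)*(g - 4)*(g + 4)*(g^3 - 4*g^2 + 3*g) = (g - 5)*(g - 4)*(g - 3)*(g + 4)*(g^2 - g) = g*(g - 5)*(g - 4)*(g - 3)*(g + 4)*(g - 1)
(2) = (n + 4)*(n^2 - 5*n) = (n - 5)*(n + 4)*(n)
(3) = (j - 3)*(j^4 - 5*j^3 - 21*j^2 + 85*j + 100) = (j - 5)*(j - 3)*(j^3 - 21*j - 20) = (j - 5)^2*(j - 3)*(j^2 + 5*j + 4) = (j - 5)^2*(j - 3)*(j + 1)*(j + 4)
(4) = (z + 3)*(z - 3)
(5) = (d - 2)*(d^3 - 13*d^2 + 55*d - 75) = (d - 5)*(d - 2)*(d^2 - 8*d + 15) = (d - 5)*(d - 3)*(d - 2)*(d - 5)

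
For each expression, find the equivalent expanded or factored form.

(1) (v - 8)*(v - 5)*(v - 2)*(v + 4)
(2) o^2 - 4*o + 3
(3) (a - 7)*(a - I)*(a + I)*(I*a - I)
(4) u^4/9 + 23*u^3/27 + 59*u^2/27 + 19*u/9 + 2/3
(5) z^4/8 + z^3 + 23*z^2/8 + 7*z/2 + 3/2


(1) = v^4 - 11*v^3 + 6*v^2 + 184*v - 320
(2) = (o - 3)*(o - 1)
(3) = I*a^4 - 8*I*a^3 + 8*I*a^2 - 8*I*a + 7*I
(4) = (u/3 + 1/3)*(u/3 + 1)*(u + 2/3)*(u + 3)
(5) = (z/4 + 1/4)*(z/2 + 1)*(z + 2)*(z + 3)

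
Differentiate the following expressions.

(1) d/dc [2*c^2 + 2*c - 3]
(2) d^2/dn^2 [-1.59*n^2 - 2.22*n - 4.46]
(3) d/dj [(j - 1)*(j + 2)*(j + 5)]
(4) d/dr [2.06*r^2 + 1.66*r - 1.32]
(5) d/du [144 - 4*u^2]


(1) = 4*c + 2
(2) = -3.18000000000000
(3) = 3*j^2 + 12*j + 3
(4) = 4.12*r + 1.66
(5) = -8*u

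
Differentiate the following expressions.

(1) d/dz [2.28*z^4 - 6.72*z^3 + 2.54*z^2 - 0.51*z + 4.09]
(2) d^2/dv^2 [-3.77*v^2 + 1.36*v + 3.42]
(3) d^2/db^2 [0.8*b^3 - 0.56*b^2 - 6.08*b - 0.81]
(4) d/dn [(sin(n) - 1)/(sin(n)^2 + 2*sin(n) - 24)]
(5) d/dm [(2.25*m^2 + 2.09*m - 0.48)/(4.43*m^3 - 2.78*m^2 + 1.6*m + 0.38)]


(1) = 9.12*z^3 - 20.16*z^2 + 5.08*z - 0.51
(2) = -7.54000000000000
(3) = 4.8*b - 1.12
(4) = (2*sin(n) + cos(n)^2 - 23)*cos(n)/(sin(n)^2 + 2*sin(n) - 24)^2
(5) = (-9.9675*m^4 - 18.5174*m^3 + 15.7894*m^2 - 0.9588*m + 1.5622)/(19.6249*m^6 - 24.6308*m^5 + 21.9044*m^4 - 5.5292*m^3 + 0.4472*m^2 + 1.216*m + 0.1444)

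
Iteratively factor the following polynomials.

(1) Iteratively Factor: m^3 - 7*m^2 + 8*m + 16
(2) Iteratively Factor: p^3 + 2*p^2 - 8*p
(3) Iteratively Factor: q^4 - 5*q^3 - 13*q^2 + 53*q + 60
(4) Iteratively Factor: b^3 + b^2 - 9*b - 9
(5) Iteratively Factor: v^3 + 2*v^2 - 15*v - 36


(1) = (m + 1)*(m^2 - 8*m + 16) = (m - 4)*(m + 1)*(m - 4)
(2) = (p - 2)*(p^2 + 4*p) = p*(p - 2)*(p + 4)
(3) = (q + 1)*(q^3 - 6*q^2 - 7*q + 60) = (q - 5)*(q + 1)*(q^2 - q - 12) = (q - 5)*(q + 1)*(q + 3)*(q - 4)
(4) = (b + 3)*(b^2 - 2*b - 3) = (b + 1)*(b + 3)*(b - 3)
(5) = (v + 3)*(v^2 - v - 12) = (v + 3)^2*(v - 4)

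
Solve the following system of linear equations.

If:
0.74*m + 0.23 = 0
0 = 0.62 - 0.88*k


Then:
k = 0.70
m = -0.31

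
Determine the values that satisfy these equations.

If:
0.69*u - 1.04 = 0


Then:
u = 1.51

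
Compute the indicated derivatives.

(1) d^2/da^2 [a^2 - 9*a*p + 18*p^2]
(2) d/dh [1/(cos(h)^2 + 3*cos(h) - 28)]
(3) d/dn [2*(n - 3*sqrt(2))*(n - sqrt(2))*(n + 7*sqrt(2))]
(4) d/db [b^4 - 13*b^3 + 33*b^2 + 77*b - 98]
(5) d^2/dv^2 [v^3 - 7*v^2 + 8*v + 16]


(1) = 2
(2) = (2*cos(h) + 3)*sin(h)/(cos(h)^2 + 3*cos(h) - 28)^2
(3) = 6*n^2 + 12*sqrt(2)*n - 100
(4) = 4*b^3 - 39*b^2 + 66*b + 77
(5) = 6*v - 14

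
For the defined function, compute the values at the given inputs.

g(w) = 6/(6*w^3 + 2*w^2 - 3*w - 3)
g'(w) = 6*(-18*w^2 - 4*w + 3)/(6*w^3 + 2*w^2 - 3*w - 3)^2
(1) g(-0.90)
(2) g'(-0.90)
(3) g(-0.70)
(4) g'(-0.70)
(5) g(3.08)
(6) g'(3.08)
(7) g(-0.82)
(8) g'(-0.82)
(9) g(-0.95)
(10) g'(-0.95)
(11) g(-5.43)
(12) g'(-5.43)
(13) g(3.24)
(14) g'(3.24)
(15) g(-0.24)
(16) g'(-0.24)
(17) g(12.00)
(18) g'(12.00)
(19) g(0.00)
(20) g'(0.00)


(1) = -1.96
(2) = -5.13
(3) = -3.03
(4) = -4.63
(5) = 0.03
(6) = -0.03
(7) = -2.40
(8) = -5.58
(9) = -1.72
(10) = -4.65
(11) = -0.01
(12) = -0.00
(13) = 0.03
(14) = -0.03
(15) = -2.67
(16) = 3.47
(17) = 0.00
(18) = -0.00
(19) = -2.00
(20) = 2.00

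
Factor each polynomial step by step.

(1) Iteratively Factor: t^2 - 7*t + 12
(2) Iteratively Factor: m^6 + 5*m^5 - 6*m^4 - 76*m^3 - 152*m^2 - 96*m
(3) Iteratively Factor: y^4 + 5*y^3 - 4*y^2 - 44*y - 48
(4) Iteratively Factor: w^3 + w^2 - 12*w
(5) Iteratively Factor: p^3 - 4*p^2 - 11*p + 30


(1) = (t - 4)*(t - 3)
(2) = (m + 2)*(m^5 + 3*m^4 - 12*m^3 - 52*m^2 - 48*m) = (m - 4)*(m + 2)*(m^4 + 7*m^3 + 16*m^2 + 12*m) = (m - 4)*(m + 2)^2*(m^3 + 5*m^2 + 6*m) = (m - 4)*(m + 2)^2*(m + 3)*(m^2 + 2*m) = (m - 4)*(m + 2)^3*(m + 3)*(m)
(3) = (y + 2)*(y^3 + 3*y^2 - 10*y - 24) = (y + 2)^2*(y^2 + y - 12) = (y + 2)^2*(y + 4)*(y - 3)
(4) = (w + 4)*(w^2 - 3*w) = w*(w + 4)*(w - 3)
(5) = (p - 5)*(p^2 + p - 6) = (p - 5)*(p - 2)*(p + 3)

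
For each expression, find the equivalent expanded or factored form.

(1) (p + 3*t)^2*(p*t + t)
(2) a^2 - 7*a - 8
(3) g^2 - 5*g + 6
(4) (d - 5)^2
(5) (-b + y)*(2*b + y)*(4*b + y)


(1) = p^3*t + 6*p^2*t^2 + p^2*t + 9*p*t^3 + 6*p*t^2 + 9*t^3
(2) = (a - 8)*(a + 1)
(3) = (g - 3)*(g - 2)
(4) = d^2 - 10*d + 25
(5) = -8*b^3 + 2*b^2*y + 5*b*y^2 + y^3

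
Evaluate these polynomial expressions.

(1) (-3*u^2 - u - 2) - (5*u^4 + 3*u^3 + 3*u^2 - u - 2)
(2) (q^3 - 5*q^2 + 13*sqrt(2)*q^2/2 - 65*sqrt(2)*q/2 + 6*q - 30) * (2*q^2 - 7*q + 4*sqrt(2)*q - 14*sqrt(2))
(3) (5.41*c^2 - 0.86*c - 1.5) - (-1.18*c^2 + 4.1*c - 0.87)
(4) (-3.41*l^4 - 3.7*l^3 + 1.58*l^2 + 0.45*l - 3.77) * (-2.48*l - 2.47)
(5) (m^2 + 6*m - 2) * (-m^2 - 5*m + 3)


(1) = -5*u^4 - 3*u^3 - 6*u^2
(2) = 2*q^5 - 17*q^4 + 17*sqrt(2)*q^4 - 289*sqrt(2)*q^3/2 + 99*q^3 - 544*q^2 + 643*sqrt(2)*q^2/2 - 204*sqrt(2)*q + 1120*q + 420*sqrt(2)
(3) = 6.59*c^2 - 4.96*c - 0.63
(4) = 8.4568*l^5 + 17.5987*l^4 + 5.2206*l^3 - 5.0186*l^2 + 8.2381*l + 9.3119
(5) = -m^4 - 11*m^3 - 25*m^2 + 28*m - 6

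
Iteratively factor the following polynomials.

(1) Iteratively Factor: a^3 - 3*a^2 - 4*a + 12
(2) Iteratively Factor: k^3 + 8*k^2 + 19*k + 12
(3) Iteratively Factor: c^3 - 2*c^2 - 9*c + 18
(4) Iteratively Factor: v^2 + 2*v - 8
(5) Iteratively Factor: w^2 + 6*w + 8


(1) = (a + 2)*(a^2 - 5*a + 6) = (a - 3)*(a + 2)*(a - 2)
(2) = (k + 3)*(k^2 + 5*k + 4) = (k + 1)*(k + 3)*(k + 4)
(3) = (c + 3)*(c^2 - 5*c + 6) = (c - 2)*(c + 3)*(c - 3)
(4) = (v + 4)*(v - 2)
(5) = (w + 2)*(w + 4)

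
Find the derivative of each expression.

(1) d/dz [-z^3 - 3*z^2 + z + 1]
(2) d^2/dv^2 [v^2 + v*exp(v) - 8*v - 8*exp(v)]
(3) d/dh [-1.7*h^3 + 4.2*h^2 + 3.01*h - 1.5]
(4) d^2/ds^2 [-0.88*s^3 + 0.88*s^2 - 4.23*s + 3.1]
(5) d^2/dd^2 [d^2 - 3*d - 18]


(1) = -3*z^2 - 6*z + 1
(2) = v*exp(v) - 6*exp(v) + 2
(3) = -5.1*h^2 + 8.4*h + 3.01
(4) = 1.76 - 5.28*s
(5) = 2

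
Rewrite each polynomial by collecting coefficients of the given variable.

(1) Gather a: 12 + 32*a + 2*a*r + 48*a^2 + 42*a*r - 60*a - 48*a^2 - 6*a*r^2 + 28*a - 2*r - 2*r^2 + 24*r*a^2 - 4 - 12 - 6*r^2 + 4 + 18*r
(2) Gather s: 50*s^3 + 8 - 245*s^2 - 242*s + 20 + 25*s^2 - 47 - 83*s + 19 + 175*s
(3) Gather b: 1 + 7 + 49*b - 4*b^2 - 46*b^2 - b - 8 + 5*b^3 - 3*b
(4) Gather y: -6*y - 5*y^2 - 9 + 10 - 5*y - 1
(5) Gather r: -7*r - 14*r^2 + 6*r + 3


(1) = 24*a^2*r + a*(-6*r^2 + 44*r) - 8*r^2 + 16*r
(2) = 50*s^3 - 220*s^2 - 150*s
(3) = 5*b^3 - 50*b^2 + 45*b
(4) = -5*y^2 - 11*y
(5) = -14*r^2 - r + 3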